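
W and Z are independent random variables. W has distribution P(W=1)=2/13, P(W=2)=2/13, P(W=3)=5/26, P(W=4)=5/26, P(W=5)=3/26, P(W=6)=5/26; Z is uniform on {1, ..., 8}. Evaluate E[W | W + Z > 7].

246/59

P(W + Z > 7) = 59/104.
Summing W·P(x,y) over outcomes with W + Z > 7 gives 123/52.
E[W | W + Z > 7] = (123/52) / (59/104) = 246/59.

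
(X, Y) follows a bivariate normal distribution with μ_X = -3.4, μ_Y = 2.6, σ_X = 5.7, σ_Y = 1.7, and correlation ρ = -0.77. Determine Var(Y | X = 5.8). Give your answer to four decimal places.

The conditional variance in a bivariate normal is σ_Y²(1 − ρ²), independent of x.
Var(Y | X=5.8) = (1.7)²·(1 − (-0.77)²) = 2.89·0.4071 = 1.1765.

1.1765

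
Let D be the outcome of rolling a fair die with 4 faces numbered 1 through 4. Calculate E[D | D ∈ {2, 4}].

3

P(D ∈ {2, 4}) = 1/2.
Σ over the event: 2·1/4 + 4·1/4 = 3/2.
E[D | D ∈ {2, 4}] = (3/2) / (1/2) = 3.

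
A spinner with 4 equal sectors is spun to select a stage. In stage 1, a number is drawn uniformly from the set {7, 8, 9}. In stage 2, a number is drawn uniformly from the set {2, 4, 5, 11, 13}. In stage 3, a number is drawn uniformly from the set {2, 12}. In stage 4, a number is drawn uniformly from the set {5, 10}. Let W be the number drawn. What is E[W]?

E[W | stage 1] = (7+8+9)/3 = 8.
E[W | stage 2] = (2+4+5+11+13)/5 = 7.
E[W | stage 3] = (2+12)/2 = 7.
E[W | stage 4] = (5+10)/2 = 15/2.
E[W] = (1/4)·(8) + (1/4)·(7) + (1/4)·(7) + (1/4)·(15/2) = 59/8.

59/8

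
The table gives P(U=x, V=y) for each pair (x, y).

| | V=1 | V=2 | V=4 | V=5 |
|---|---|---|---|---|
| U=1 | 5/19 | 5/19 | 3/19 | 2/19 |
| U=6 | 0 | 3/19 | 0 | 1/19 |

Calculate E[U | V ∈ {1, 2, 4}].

31/16

P(V ∈ {1, 2, 4}) = 16/19.
Σ U·P over the event = 1·(5/19) + 1·(5/19) + 1·(3/19) + 6·(3/19) = 31/19.
E[U | V ∈ {1, 2, 4}] = (31/19) / (16/19) = 31/16.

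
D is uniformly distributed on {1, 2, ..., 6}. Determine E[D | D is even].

Given D is even, D is equally likely to be any of {2, 4, 6}.
E[D | D is even] = (2 + 4 + 6) / 3 = 4.

4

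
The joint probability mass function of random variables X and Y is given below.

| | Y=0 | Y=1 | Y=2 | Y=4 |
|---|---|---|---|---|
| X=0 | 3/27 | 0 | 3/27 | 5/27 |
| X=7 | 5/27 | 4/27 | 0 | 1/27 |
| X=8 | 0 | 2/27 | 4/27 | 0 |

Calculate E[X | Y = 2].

32/7

P(Y = 2) = 7/27.
Σ X·P over the event = 0·(3/27) + 8·(4/27) = 32/27.
E[X | Y = 2] = (32/27) / (7/27) = 32/7.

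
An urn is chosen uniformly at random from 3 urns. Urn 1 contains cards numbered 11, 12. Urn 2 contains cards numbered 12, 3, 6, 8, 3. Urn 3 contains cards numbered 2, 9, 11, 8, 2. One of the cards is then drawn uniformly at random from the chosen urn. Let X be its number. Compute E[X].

E[X | urn 1] = (11+12)/2 = 23/2.
E[X | urn 2] = (12+3+6+8+3)/5 = 32/5.
E[X | urn 3] = (2+9+11+8+2)/5 = 32/5.
By the law of total expectation,
E[X] = (1/3)·(23/2) + (1/3)·(32/5) + (1/3)·(32/5) = 81/10.

81/10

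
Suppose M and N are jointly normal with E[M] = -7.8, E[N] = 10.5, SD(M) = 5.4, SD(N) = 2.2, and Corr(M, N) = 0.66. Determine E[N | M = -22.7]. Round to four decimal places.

E[N | M=x] = μ_N + ρ(σ_N/σ_M)(x − μ_M) for jointly normal variables.
E[N | M=-22.7] = 10.5 + (0.66)·(2.2/5.4)·(-22.7 − (-7.8)) = 10.5 + (0.268889)·(-14.9) = 6.4936.

6.4936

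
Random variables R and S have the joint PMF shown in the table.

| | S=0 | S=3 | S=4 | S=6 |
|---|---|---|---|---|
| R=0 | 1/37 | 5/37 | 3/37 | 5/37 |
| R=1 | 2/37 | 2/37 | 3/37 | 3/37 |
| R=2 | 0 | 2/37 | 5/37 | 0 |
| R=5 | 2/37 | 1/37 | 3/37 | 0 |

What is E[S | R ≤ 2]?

P(R ≤ 2) = 31/37.
Summing S·P(R=x,S=y) over the conditioning event gives 119/37.
E[S | R ≤ 2] = (119/37) / (31/37) = 119/31.

119/31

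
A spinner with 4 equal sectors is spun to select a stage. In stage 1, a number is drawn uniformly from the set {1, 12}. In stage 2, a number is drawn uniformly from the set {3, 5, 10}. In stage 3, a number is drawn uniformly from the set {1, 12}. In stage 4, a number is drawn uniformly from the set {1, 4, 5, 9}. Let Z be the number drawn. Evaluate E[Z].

95/16

E[Z | stage 1] = (1+12)/2 = 13/2.
E[Z | stage 2] = (3+5+10)/3 = 6.
E[Z | stage 3] = (1+12)/2 = 13/2.
E[Z | stage 4] = (1+4+5+9)/4 = 19/4.
E[Z] = (1/4)·(13/2) + (1/4)·(6) + (1/4)·(13/2) + (1/4)·(19/4) = 95/16.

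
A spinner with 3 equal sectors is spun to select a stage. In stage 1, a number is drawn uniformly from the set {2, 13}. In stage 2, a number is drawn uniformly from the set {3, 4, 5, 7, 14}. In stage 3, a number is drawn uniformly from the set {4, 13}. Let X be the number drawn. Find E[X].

113/15

E[X | stage 1] = (2+13)/2 = 15/2.
E[X | stage 2] = (3+4+5+7+14)/5 = 33/5.
E[X | stage 3] = (4+13)/2 = 17/2.
E[X] = (1/3)·(15/2) + (1/3)·(33/5) + (1/3)·(17/2) = 113/15.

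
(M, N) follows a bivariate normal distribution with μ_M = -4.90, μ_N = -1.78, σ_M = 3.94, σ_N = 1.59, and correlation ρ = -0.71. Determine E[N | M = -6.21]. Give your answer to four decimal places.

-1.4047

The regression of N on M has slope ρ·σ_N/σ_M and passes through (μ_M, μ_N).
E[N | M=-6.21] = -1.78 + (-0.71)·(1.59/3.94)·(-6.21 − (-4.90)) = -1.78 + (-0.28652)·(-1.31) = -1.4047.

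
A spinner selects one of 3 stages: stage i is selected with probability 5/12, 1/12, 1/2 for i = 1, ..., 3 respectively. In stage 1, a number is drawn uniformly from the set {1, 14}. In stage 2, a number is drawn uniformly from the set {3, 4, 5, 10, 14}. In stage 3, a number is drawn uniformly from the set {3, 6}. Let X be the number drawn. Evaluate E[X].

239/40

E[X | stage 1] = (1+14)/2 = 15/2.
E[X | stage 2] = (3+4+5+10+14)/5 = 36/5.
E[X | stage 3] = (3+6)/2 = 9/2.
E[X] = (5/12)·(15/2) + (1/12)·(36/5) + (1/2)·(9/2) = 239/40.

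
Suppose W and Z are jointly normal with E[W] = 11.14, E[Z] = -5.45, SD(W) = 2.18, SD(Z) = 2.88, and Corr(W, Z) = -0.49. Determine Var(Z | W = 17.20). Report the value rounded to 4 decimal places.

Var(Z | W=x) = (1 − ρ²)·σ_Z².
Var(Z | W=17.20) = (2.88)²·(1 − (-0.49)²) = 8.2944·0.7599 = 6.3029.

6.3029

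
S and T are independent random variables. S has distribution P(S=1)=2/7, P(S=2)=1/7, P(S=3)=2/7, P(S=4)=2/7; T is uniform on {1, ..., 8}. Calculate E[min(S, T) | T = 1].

P(T = 1) = 1/8.
Summing min(S,T)·P(x,y) over outcomes with T = 1 gives 1/8.
E[min(S, T) | T = 1] = (1/8) / (1/8) = 1.

1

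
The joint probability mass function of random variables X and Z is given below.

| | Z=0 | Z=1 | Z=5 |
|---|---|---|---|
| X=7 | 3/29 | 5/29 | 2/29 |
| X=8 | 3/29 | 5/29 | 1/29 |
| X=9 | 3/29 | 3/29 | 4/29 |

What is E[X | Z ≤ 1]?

87/11

P(Z ≤ 1) = 22/29.
Σ X·P over the event = 7·(3/29) + 7·(5/29) + 8·(3/29) + 8·(5/29) + 9·(3/29) + 9·(3/29) = 6.
E[X | Z ≤ 1] = (6) / (22/29) = 87/11.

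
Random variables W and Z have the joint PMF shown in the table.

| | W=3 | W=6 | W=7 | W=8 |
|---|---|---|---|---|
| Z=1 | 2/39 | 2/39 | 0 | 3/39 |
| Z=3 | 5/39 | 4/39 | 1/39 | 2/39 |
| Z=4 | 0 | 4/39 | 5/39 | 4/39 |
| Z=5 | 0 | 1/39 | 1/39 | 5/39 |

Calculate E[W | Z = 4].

7

P(Z = 4) = 1/3.
Σ W·P over the event = 6·(4/39) + 7·(5/39) + 8·(4/39) = 7/3.
E[W | Z = 4] = (7/3) / (1/3) = 7.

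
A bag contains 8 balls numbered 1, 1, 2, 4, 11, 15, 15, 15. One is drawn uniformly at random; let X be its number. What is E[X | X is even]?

P(X is even) = 1/4.
Σ over the event: 2·1/8 + 4·1/8 = 3/4.
E[X | X is even] = (3/4) / (1/4) = 3.

3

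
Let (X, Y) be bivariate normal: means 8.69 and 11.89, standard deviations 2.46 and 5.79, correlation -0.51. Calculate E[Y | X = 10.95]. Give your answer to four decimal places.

9.1772

The regression of Y on X has slope ρ·σ_Y/σ_X and passes through (μ_X, μ_Y).
E[Y | X=10.95] = 11.89 + (-0.51)·(5.79/2.46)·(10.95 − (8.69)) = 11.89 + (-1.20037)·(2.26) = 9.1772.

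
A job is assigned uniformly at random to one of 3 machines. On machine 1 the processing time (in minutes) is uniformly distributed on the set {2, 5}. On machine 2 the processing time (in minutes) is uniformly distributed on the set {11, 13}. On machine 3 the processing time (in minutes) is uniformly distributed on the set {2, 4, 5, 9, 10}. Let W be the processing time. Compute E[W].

43/6

E[W | machine 1] = (2+5)/2 = 7/2.
E[W | machine 2] = (11+13)/2 = 12.
E[W | machine 3] = (2+4+5+9+10)/5 = 6.
By the law of total expectation,
E[W] = (1/3)·(7/2) + (1/3)·(12) + (1/3)·(6) = 43/6.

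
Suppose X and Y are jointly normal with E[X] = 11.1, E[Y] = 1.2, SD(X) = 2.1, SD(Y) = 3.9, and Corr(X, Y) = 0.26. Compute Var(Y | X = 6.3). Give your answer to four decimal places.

14.1818

The conditional variance in a bivariate normal is σ_Y²(1 − ρ²), independent of x.
Var(Y | X=6.3) = (3.9)²·(1 − (0.26)²) = 15.21·0.9324 = 14.1818.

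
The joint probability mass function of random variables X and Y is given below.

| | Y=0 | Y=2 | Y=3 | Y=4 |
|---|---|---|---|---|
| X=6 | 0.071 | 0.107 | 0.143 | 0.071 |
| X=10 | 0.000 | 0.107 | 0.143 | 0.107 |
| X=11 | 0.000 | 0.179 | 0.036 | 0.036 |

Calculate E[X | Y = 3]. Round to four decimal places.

8.3354

P(Y = 3) = 0.322.
Σ X·P over the event = 6·(0.143) + 10·(0.143) + 11·(0.036) = 2.684.
E[X | Y = 3] = (2.684) / (0.322) = 8.3354.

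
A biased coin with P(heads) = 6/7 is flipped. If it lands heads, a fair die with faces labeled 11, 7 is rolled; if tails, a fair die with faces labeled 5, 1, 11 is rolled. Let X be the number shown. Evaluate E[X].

E[X | heads] = (11+7)/2 = 9.
E[X | tails] = (5+1+11)/3 = 17/3.
E[X] = (6/7)·(9) + (1/7)·(17/3) = 179/21.

179/21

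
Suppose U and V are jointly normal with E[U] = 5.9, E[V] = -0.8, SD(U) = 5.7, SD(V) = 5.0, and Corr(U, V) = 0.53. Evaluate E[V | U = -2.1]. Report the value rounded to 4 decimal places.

For a bivariate normal, E[V | U=x] = μ_V + ρ·(σ_V/σ_U)·(x − μ_U).
E[V | U=-2.1] = -0.8 + (0.53)·(5.0/5.7)·(-2.1 − (5.9)) = -0.8 + (0.46491)·(-8) = -4.5193.

-4.5193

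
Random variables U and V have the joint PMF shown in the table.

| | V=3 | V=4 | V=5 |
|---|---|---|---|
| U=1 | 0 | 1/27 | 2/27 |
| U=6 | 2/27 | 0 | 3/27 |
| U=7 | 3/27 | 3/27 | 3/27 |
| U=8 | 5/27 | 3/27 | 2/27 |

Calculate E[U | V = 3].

73/10

P(V = 3) = 10/27.
Summing U·P(U=x,V=y) over the conditioning event gives 73/27.
E[U | V = 3] = (73/27) / (10/27) = 73/10.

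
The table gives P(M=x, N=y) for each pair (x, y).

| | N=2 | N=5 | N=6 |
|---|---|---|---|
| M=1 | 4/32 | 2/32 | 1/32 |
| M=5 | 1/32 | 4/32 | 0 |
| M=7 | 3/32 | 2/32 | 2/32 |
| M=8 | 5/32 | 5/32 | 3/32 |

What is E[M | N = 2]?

70/13

P(N = 2) = 13/32.
Summing M·P(M=x,N=y) over the conditioning event gives 35/16.
E[M | N = 2] = (35/16) / (13/32) = 70/13.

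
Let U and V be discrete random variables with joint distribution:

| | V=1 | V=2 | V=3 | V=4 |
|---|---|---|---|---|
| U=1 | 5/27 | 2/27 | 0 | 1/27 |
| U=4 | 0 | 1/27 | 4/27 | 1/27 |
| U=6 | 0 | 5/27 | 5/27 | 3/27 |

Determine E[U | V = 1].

P(V = 1) = 5/27.
Σ U·P over the event = 1·(5/27) = 5/27.
E[U | V = 1] = (5/27) / (5/27) = 1.

1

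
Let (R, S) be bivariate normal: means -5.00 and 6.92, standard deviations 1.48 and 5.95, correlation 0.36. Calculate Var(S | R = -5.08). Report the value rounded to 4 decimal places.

For a bivariate normal, Var(S | R=x) = σ_S²(1 − ρ²).
Var(S | R=-5.08) = (5.95)²·(1 − (0.36)²) = 35.4025·0.8704 = 30.8143.

30.8143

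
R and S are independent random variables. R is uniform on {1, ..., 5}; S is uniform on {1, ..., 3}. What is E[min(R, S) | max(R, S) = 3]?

P(max(R, S) = 3) = 1/3.
Summing min(R,S)·P(x,y) over outcomes with max(R, S) = 3 gives 3/5.
E[min(R, S) | max(R, S) = 3] = (3/5) / (1/3) = 9/5.

9/5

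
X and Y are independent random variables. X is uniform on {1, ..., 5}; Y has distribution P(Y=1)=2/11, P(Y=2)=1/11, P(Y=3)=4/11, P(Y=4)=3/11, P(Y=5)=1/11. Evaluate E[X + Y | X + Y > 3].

317/50

P(X + Y > 3) = 10/11.
Summing (X+Y)·P(x,y) over outcomes with X + Y > 3 gives 317/55.
E[X + Y | X + Y > 3] = (317/55) / (10/11) = 317/50.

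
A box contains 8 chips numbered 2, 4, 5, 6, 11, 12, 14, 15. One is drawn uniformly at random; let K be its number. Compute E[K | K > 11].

41/3

P(K > 11) = 3/8.
Σ over the event: 12·1/8 + 14·1/8 + 15·1/8 = 41/8.
E[K | K > 11] = (41/8) / (3/8) = 41/3.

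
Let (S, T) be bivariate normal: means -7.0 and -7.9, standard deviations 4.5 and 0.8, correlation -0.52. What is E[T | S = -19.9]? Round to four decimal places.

For a bivariate normal, E[T | S=x] = μ_T + ρ·(σ_T/σ_S)·(x − μ_S).
E[T | S=-19.9] = -7.9 + (-0.52)·(0.8/4.5)·(-19.9 − (-7.0)) = -7.9 + (-0.092444)·(-12.9) = -6.7075.

-6.7075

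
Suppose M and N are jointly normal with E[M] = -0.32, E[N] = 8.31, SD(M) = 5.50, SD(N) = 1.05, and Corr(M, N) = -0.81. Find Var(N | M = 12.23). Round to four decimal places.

0.3791

For a bivariate normal, Var(N | M=x) = σ_N²(1 − ρ²).
Var(N | M=12.23) = (1.05)²·(1 − (-0.81)²) = 1.1025·0.3439 = 0.3791.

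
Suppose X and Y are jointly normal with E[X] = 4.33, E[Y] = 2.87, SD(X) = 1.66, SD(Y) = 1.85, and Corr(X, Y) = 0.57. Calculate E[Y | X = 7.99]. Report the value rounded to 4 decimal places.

The regression of Y on X has slope ρ·σ_Y/σ_X and passes through (μ_X, μ_Y).
E[Y | X=7.99] = 2.87 + (0.57)·(1.85/1.66)·(7.99 − (4.33)) = 2.87 + (0.63524)·(3.66) = 5.1950.

5.1950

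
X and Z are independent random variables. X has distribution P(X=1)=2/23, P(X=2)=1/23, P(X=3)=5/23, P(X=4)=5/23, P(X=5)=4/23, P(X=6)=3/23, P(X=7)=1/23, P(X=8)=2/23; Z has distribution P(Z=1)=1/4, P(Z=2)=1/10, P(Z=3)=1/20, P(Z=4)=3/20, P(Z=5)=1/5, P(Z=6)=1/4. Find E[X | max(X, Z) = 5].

57/14

P(max(X, Z) = 5) = 28/115.
Summing X·P(x,y) over outcomes with max(X, Z) = 5 gives 114/115.
E[X | max(X, Z) = 5] = (114/115) / (28/115) = 57/14.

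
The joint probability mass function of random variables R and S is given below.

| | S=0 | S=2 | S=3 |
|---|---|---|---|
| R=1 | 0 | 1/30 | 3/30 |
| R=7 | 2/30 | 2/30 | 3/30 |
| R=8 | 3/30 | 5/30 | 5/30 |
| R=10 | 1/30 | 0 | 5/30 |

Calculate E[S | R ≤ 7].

24/11

P(R ≤ 7) = 11/30.
Σ S·P over the event = 2·(1/30) + 3·(3/30) + 0·(2/30) + 2·(2/30) + 3·(3/30) = 4/5.
E[S | R ≤ 7] = (4/5) / (11/30) = 24/11.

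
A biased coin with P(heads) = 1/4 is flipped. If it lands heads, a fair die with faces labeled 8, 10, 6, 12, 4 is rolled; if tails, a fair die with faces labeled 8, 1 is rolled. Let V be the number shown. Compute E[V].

43/8

E[V | heads] = (8+10+6+12+4)/5 = 8.
E[V | tails] = (8+1)/2 = 9/2.
E[V] = (1/4)·(8) + (3/4)·(9/2) = 43/8.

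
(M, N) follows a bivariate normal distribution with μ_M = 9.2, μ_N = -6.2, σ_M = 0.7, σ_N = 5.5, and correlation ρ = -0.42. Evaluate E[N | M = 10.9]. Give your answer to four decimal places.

The regression of N on M has slope ρ·σ_N/σ_M and passes through (μ_M, μ_N).
E[N | M=10.9] = -6.2 + (-0.42)·(5.5/0.7)·(10.9 − (9.2)) = -6.2 + (-3.3)·(1.7) = -11.8100.

-11.8100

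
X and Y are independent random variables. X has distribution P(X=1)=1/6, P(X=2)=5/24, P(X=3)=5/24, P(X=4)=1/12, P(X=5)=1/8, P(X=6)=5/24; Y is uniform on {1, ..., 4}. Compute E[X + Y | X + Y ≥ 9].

P(X + Y ≥ 9) = 13/96.
Summing (X+Y)·P(x,y) over outcomes with X + Y ≥ 9 gives 61/48.
E[X + Y | X + Y ≥ 9] = (61/48) / (13/96) = 122/13.

122/13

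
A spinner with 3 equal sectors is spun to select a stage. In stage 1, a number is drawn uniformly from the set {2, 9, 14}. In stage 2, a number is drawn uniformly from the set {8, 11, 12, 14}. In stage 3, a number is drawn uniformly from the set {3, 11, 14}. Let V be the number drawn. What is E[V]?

E[V | stage 1] = (2+9+14)/3 = 25/3.
E[V | stage 2] = (8+11+12+14)/4 = 45/4.
E[V | stage 3] = (3+11+14)/3 = 28/3.
E[V] = (1/3)·(25/3) + (1/3)·(45/4) + (1/3)·(28/3) = 347/36.

347/36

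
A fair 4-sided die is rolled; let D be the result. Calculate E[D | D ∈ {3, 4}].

7/2

P(D ∈ {3, 4}) = 1/2.
Σ over the event: 3·1/4 + 4·1/4 = 7/4.
E[D | D ∈ {3, 4}] = (7/4) / (1/2) = 7/2.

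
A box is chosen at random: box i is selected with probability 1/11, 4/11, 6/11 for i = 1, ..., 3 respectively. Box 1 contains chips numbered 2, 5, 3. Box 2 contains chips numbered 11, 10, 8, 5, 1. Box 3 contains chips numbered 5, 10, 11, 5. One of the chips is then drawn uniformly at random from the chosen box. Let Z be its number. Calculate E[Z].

E[Z | box 1] = (2+5+3)/3 = 10/3.
E[Z | box 2] = (11+10+8+5+1)/5 = 7.
E[Z | box 3] = (5+10+11+5)/4 = 31/4.
By the law of total expectation,
E[Z] = (1/11)·(10/3) + (4/11)·(7) + (6/11)·(31/4) = 467/66.

467/66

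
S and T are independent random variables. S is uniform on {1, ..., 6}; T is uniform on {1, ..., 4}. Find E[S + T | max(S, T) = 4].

44/7

Outcomes with max(S, T) = 4: (1,4), (2,4), (3,4), (4,1), (4,2), (4,3), (4,4), each with probability 1/24.
E[S + T | max(S, T) = 4] = (5 + 6 + 7 + 5 + 6 + 7 + 8) / 7 = 44/7.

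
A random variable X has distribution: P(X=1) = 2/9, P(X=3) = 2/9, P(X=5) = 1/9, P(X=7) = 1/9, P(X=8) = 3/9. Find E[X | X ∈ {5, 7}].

6

P(X ∈ {5, 7}) = 2/9.
Σ over the event: 5·1/9 + 7·1/9 = 4/3.
E[X | X ∈ {5, 7}] = (4/3) / (2/9) = 6.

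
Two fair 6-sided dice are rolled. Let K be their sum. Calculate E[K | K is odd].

7

P(K is odd) = 1/2.
Σ over the event: 3·1/18 + 5·1/9 + 7·1/6 + 9·1/9 + 11·1/18 = 7/2.
E[K | K is odd] = (7/2) / (1/2) = 7.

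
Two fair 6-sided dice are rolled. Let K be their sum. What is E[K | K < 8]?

P(K < 8) = 7/12.
Σ over the event: 2·1/36 + 3·1/18 + 4·1/12 + 5·1/9 + 6·5/36 + 7·1/6 = 28/9.
E[K | K < 8] = (28/9) / (7/12) = 16/3.

16/3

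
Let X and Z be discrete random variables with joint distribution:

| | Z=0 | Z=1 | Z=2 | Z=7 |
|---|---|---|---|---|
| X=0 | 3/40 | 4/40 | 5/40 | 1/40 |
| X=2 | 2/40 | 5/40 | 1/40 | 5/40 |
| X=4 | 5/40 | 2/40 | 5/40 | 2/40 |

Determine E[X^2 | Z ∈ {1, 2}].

P(Z ∈ {1, 2}) = 11/20.
Σ X^2·P over the event = 0·(4/40) + 0·(5/40) + 4·(5/40) + 4·(1/40) + 16·(2/40) + 16·(5/40) = 17/5.
E[X^2 | Z ∈ {1, 2}] = (17/5) / (11/20) = 68/11.

68/11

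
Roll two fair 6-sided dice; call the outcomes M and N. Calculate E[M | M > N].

14/3

P(M > N) = 5/12.
Summing M·P(x,y) over outcomes with M > N gives 35/18.
E[M | M > N] = (35/18) / (5/12) = 14/3.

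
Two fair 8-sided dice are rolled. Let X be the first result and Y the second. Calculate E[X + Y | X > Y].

9

P(X > Y) = 7/16.
Summing (X+Y)·P(x,y) over outcomes with X > Y gives 63/16.
E[X + Y | X > Y] = (63/16) / (7/16) = 9.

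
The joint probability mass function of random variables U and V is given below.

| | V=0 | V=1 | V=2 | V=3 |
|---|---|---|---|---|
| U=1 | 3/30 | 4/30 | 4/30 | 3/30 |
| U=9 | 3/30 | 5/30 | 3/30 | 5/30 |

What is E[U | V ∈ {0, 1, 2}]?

P(V ∈ {0, 1, 2}) = 11/15.
Σ U·P over the event = 1·(3/30) + 1·(4/30) + 1·(4/30) + 9·(3/30) + 9·(5/30) + 9·(3/30) = 11/3.
E[U | V ∈ {0, 1, 2}] = (11/3) / (11/15) = 5.

5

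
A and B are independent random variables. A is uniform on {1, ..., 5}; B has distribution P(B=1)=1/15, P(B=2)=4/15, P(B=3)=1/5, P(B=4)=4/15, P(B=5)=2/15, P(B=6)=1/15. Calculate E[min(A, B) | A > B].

31/13

P(A > B) = 26/75.
Summing min(A,B)·P(x,y) over outcomes with A > B gives 62/75.
E[min(A, B) | A > B] = (62/75) / (26/75) = 31/13.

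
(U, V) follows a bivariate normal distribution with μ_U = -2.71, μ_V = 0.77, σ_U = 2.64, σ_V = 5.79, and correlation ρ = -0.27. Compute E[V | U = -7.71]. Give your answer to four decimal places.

For a bivariate normal, E[V | U=x] = μ_V + ρ·(σ_V/σ_U)·(x − μ_U).
E[V | U=-7.71] = 0.77 + (-0.27)·(5.79/2.64)·(-7.71 − (-2.71)) = 0.77 + (-0.59216)·(-5) = 3.7308.

3.7308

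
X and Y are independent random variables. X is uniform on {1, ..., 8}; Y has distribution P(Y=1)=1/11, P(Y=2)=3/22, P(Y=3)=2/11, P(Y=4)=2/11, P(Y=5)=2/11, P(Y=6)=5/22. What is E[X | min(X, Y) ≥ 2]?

P(min(X, Y) ≥ 2) = 35/44.
Summing X·P(x,y) over outcomes with min(X, Y) ≥ 2 gives 175/44.
E[X | min(X, Y) ≥ 2] = (175/44) / (35/44) = 5.

5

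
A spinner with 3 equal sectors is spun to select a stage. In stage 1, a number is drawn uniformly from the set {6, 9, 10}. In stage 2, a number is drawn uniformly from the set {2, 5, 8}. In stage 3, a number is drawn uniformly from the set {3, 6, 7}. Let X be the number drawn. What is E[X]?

E[X | stage 1] = (6+9+10)/3 = 25/3.
E[X | stage 2] = (2+5+8)/3 = 5.
E[X | stage 3] = (3+6+7)/3 = 16/3.
By the law of total expectation,
E[X] = (1/3)·(25/3) + (1/3)·(5) + (1/3)·(16/3) = 56/9.

56/9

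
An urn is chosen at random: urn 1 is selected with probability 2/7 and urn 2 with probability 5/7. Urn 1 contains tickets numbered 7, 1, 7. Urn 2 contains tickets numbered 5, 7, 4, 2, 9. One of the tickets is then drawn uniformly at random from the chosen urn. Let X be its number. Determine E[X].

37/7

E[X | urn 1] = (7+1+7)/3 = 5.
E[X | urn 2] = (5+7+4+2+9)/5 = 27/5.
By the law of total expectation,
E[X] = (2/7)·(5) + (5/7)·(27/5) = 37/7.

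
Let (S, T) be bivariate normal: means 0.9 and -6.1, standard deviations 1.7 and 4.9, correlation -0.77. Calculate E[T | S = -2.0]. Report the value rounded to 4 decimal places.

0.3363

The regression of T on S has slope ρ·σ_T/σ_S and passes through (μ_S, μ_T).
E[T | S=-2.0] = -6.1 + (-0.77)·(4.9/1.7)·(-2.0 − (0.9)) = -6.1 + (-2.2194)·(-2.9) = 0.3363.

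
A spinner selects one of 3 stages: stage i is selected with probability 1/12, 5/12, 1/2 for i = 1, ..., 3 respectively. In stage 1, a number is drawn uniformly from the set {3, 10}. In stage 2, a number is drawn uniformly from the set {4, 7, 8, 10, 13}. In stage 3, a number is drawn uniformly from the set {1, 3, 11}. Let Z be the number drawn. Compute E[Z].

157/24

E[Z | stage 1] = (3+10)/2 = 13/2.
E[Z | stage 2] = (4+7+8+10+13)/5 = 42/5.
E[Z | stage 3] = (1+3+11)/3 = 5.
By the law of total expectation,
E[Z] = (1/12)·(13/2) + (5/12)·(42/5) + (1/2)·(5) = 157/24.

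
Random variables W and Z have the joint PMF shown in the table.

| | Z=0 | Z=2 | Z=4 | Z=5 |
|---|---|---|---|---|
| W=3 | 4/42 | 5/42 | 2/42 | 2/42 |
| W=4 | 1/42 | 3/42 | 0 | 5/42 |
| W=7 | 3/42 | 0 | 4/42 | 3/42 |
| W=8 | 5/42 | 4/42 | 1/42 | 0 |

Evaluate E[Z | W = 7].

31/10

P(W = 7) = 5/21.
Σ Z·P over the event = 0·(3/42) + 4·(4/42) + 5·(3/42) = 31/42.
E[Z | W = 7] = (31/42) / (5/21) = 31/10.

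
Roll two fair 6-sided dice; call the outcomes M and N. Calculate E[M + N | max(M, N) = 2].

Outcomes with max(M, N) = 2: (1,2), (2,1), (2,2), each with probability 1/36.
E[M + N | max(M, N) = 2] = (3 + 3 + 4) / 3 = 10/3.

10/3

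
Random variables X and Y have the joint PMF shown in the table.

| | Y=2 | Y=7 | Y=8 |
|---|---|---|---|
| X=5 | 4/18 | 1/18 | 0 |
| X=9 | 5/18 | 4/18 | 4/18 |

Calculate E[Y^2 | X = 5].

P(X = 5) = 5/18.
Σ Y^2·P over the event = 4·(4/18) + 49·(1/18) = 65/18.
E[Y^2 | X = 5] = (65/18) / (5/18) = 13.

13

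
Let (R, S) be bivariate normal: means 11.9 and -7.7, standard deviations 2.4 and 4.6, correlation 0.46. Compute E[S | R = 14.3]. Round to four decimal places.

For a bivariate normal, E[S | R=x] = μ_S + ρ·(σ_S/σ_R)·(x − μ_R).
E[S | R=14.3] = -7.7 + (0.46)·(4.6/2.4)·(14.3 − (11.9)) = -7.7 + (0.88167)·(2.4) = -5.5840.

-5.5840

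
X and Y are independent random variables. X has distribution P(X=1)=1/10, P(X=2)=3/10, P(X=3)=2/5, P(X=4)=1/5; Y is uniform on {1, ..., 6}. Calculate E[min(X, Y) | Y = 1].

1

P(Y = 1) = 1/6.
Summing min(X,Y)·P(x,y) over outcomes with Y = 1 gives 1/6.
E[min(X, Y) | Y = 1] = (1/6) / (1/6) = 1.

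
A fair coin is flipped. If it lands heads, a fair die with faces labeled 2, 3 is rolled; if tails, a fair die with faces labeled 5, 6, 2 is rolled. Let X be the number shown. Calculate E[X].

E[X | heads] = (2+3)/2 = 5/2.
E[X | tails] = (5+6+2)/3 = 13/3.
By the law of total expectation,
E[X] = (1/2)·(5/2) + (1/2)·(13/3) = 41/12.

41/12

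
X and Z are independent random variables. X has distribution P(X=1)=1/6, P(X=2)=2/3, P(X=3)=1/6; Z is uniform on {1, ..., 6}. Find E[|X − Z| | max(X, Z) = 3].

P(max(X, Z) = 3) = 2/9.
Summing |X−Z|·P(x,y) over outcomes with max(X, Z) = 3 gives 1/4.
E[|X − Z| | max(X, Z) = 3] = (1/4) / (2/9) = 9/8.

9/8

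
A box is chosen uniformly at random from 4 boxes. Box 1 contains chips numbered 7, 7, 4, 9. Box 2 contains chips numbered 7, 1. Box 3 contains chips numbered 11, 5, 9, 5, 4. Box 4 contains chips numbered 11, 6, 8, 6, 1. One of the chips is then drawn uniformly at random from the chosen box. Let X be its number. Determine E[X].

E[X | box 1] = (7+7+4+9)/4 = 27/4.
E[X | box 2] = (7+1)/2 = 4.
E[X | box 3] = (11+5+9+5+4)/5 = 34/5.
E[X | box 4] = (11+6+8+6+1)/5 = 32/5.
By the law of total expectation,
E[X] = (1/4)·(27/4) + (1/4)·(4) + (1/4)·(34/5) + (1/4)·(32/5) = 479/80.

479/80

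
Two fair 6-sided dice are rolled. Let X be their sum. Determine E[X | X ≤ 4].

10/3

P(X ≤ 4) = 1/6.
Σ over the event: 2·1/36 + 3·1/18 + 4·1/12 = 5/9.
E[X | X ≤ 4] = (5/9) / (1/6) = 10/3.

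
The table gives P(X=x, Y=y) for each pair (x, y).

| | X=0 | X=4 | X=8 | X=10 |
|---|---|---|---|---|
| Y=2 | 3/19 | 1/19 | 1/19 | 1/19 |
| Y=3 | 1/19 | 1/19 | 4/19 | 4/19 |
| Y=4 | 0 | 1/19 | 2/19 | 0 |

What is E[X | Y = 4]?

P(Y = 4) = 3/19.
Σ X·P over the event = 4·(1/19) + 8·(2/19) = 20/19.
E[X | Y = 4] = (20/19) / (3/19) = 20/3.

20/3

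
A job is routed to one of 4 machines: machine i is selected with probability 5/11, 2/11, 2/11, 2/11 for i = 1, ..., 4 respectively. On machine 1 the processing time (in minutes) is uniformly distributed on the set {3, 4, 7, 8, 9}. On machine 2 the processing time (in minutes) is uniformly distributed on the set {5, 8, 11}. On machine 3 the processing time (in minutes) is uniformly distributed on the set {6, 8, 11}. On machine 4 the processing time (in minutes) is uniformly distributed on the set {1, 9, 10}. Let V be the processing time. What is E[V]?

E[V | machine 1] = (3+4+7+8+9)/5 = 31/5.
E[V | machine 2] = (5+8+11)/3 = 8.
E[V | machine 3] = (6+8+11)/3 = 25/3.
E[V | machine 4] = (1+9+10)/3 = 20/3.
By the law of total expectation,
E[V] = (5/11)·(31/5) + (2/11)·(8) + (2/11)·(25/3) + (2/11)·(20/3) = 7.

7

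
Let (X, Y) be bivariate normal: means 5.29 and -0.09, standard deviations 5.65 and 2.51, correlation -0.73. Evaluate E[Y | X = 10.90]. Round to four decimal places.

For a bivariate normal, E[Y | X=x] = μ_Y + ρ·(σ_Y/σ_X)·(x − μ_X).
E[Y | X=10.90] = -0.09 + (-0.73)·(2.51/5.65)·(10.90 − (5.29)) = -0.09 + (-0.3243)·(5.61) = -1.9093.

-1.9093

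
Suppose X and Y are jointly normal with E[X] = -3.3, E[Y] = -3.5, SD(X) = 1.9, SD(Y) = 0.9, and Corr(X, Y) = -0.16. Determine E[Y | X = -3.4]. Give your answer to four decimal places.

-3.4924

For a bivariate normal, E[Y | X=x] = μ_Y + ρ·(σ_Y/σ_X)·(x − μ_X).
E[Y | X=-3.4] = -3.5 + (-0.16)·(0.9/1.9)·(-3.4 − (-3.3)) = -3.5 + (-0.075789)·(-0.1) = -3.4924.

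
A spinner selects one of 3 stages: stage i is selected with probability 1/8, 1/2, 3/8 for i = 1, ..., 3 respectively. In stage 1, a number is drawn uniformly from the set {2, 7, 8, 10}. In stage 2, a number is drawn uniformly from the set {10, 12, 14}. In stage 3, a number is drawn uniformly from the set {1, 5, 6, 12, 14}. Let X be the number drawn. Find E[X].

E[X | stage 1] = (2+7+8+10)/4 = 27/4.
E[X | stage 2] = (10+12+14)/3 = 12.
E[X | stage 3] = (1+5+6+12+14)/5 = 38/5.
E[X] = (1/8)·(27/4) + (1/2)·(12) + (3/8)·(38/5) = 1551/160.

1551/160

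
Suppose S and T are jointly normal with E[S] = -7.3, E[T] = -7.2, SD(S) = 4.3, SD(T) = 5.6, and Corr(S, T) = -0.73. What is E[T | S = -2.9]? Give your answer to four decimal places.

-11.3831

E[T | S=x] = μ_T + ρ(σ_T/σ_S)(x − μ_S) for jointly normal variables.
E[T | S=-2.9] = -7.2 + (-0.73)·(5.6/4.3)·(-2.9 − (-7.3)) = -7.2 + (-0.9507)·(4.4) = -11.3831.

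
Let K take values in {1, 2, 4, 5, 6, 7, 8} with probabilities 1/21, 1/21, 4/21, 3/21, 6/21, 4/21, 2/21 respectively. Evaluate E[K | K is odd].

11/2

P(K is odd) = 8/21.
Σ over the event: 1·1/21 + 5·1/7 + 7·4/21 = 44/21.
E[K | K is odd] = (44/21) / (8/21) = 11/2.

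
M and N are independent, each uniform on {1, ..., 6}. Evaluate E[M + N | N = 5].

17/2

P(N = 5) = 1/6.
Summing (M+N)·P(x,y) over outcomes with N = 5 gives 17/12.
E[M + N | N = 5] = (17/12) / (1/6) = 17/2.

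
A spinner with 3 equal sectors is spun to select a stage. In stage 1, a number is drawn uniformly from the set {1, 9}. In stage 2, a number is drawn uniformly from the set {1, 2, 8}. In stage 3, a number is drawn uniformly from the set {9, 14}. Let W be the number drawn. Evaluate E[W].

E[W | stage 1] = (1+9)/2 = 5.
E[W | stage 2] = (1+2+8)/3 = 11/3.
E[W | stage 3] = (9+14)/2 = 23/2.
By the law of total expectation,
E[W] = (1/3)·(5) + (1/3)·(11/3) + (1/3)·(23/2) = 121/18.

121/18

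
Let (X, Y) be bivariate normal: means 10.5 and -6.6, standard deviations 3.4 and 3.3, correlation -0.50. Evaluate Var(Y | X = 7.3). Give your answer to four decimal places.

Var(Y | X=x) = (1 − ρ²)·σ_Y².
Var(Y | X=7.3) = (3.3)²·(1 − (-0.50)²) = 10.89·0.75 = 8.1675.

8.1675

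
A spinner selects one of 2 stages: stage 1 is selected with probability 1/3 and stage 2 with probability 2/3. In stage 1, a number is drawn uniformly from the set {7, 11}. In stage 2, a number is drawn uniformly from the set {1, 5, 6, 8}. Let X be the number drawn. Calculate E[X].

19/3

E[X | stage 1] = (7+11)/2 = 9.
E[X | stage 2] = (1+5+6+8)/4 = 5.
E[X] = (1/3)·(9) + (2/3)·(5) = 19/3.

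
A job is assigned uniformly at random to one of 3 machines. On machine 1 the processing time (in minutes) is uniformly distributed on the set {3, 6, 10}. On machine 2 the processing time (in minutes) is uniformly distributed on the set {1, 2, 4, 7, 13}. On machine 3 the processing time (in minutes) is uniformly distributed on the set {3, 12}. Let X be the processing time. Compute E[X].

577/90

E[X | machine 1] = (3+6+10)/3 = 19/3.
E[X | machine 2] = (1+2+4+7+13)/5 = 27/5.
E[X | machine 3] = (3+12)/2 = 15/2.
By the law of total expectation,
E[X] = (1/3)·(19/3) + (1/3)·(27/5) + (1/3)·(15/2) = 577/90.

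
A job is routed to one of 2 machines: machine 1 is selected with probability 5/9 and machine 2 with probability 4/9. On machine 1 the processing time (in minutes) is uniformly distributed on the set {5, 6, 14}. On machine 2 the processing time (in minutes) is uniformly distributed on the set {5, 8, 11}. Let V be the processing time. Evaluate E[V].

221/27

E[V | machine 1] = (5+6+14)/3 = 25/3.
E[V | machine 2] = (5+8+11)/3 = 8.
E[V] = (5/9)·(25/3) + (4/9)·(8) = 221/27.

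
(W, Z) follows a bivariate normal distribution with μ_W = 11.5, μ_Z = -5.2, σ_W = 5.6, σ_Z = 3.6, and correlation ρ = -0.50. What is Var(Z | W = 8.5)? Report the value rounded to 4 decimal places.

Var(Z | W=x) = (1 − ρ²)·σ_Z².
Var(Z | W=8.5) = (3.6)²·(1 − (-0.50)²) = 12.96·0.75 = 9.7200.

9.7200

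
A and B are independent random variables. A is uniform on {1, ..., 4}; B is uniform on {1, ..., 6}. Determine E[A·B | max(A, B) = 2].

P(max(A, B) = 2) = 1/8.
Summing AB·P(x,y) over outcomes with max(A, B) = 2 gives 1/3.
E[A·B | max(A, B) = 2] = (1/3) / (1/8) = 8/3.

8/3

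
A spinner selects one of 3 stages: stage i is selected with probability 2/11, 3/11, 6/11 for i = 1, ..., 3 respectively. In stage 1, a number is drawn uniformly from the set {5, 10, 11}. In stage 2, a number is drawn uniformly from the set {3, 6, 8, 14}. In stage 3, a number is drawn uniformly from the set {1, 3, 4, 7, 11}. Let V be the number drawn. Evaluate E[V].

E[V | stage 1] = (5+10+11)/3 = 26/3.
E[V | stage 2] = (3+6+8+14)/4 = 31/4.
E[V | stage 3] = (1+3+4+7+11)/5 = 26/5.
E[V] = (2/11)·(26/3) + (3/11)·(31/4) + (6/11)·(26/5) = 4307/660.

4307/660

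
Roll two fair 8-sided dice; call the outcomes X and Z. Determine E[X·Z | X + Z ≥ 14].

Outcomes with X + Z ≥ 14: (6,8), (7,7), (7,8), (8,6), (8,7), (8,8), each with probability 1/64.
E[X·Z | X + Z ≥ 14] = (48 + 49 + 56 + 48 + 56 + 64) / 6 = 107/2.

107/2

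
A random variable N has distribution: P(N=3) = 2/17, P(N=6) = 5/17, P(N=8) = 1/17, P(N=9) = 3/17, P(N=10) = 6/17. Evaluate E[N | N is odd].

33/5

P(N is odd) = 5/17.
Σ over the event: 3·2/17 + 9·3/17 = 33/17.
E[N | N is odd] = (33/17) / (5/17) = 33/5.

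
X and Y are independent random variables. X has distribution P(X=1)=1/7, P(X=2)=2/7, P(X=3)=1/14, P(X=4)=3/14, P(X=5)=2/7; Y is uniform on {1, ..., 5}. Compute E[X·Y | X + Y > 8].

240/11

P(X + Y > 8) = 11/70.
Summing XY·P(x,y) over outcomes with X + Y > 8 gives 24/7.
E[X·Y | X + Y > 8] = (24/7) / (11/70) = 240/11.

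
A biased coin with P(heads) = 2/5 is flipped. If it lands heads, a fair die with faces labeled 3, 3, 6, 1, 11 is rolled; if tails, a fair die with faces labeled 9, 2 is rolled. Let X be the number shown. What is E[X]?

E[X | heads] = (3+3+6+1+11)/5 = 24/5.
E[X | tails] = (9+2)/2 = 11/2.
E[X] = (2/5)·(24/5) + (3/5)·(11/2) = 261/50.

261/50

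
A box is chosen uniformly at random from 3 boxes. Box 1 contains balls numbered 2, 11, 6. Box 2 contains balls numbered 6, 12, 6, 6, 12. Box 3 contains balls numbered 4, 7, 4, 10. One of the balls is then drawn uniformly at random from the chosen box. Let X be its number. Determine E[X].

E[X | box 1] = (2+11+6)/3 = 19/3.
E[X | box 2] = (6+12+6+6+12)/5 = 42/5.
E[X | box 3] = (4+7+4+10)/4 = 25/4.
By the law of total expectation,
E[X] = (1/3)·(19/3) + (1/3)·(42/5) + (1/3)·(25/4) = 1259/180.

1259/180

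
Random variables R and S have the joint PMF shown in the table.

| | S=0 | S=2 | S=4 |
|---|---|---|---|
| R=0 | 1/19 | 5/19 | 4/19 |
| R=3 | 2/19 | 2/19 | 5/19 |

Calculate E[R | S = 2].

P(S = 2) = 7/19.
Σ R·P over the event = 0·(5/19) + 3·(2/19) = 6/19.
E[R | S = 2] = (6/19) / (7/19) = 6/7.

6/7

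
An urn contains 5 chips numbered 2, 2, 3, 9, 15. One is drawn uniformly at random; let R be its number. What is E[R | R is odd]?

9

P(R is odd) = 3/5.
Σ over the event: 3·1/5 + 9·1/5 + 15·1/5 = 27/5.
E[R | R is odd] = (27/5) / (3/5) = 9.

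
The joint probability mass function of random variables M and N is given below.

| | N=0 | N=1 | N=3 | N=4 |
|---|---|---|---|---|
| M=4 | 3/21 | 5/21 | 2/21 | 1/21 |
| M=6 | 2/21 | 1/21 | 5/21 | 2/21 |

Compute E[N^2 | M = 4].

39/11

P(M = 4) = 11/21.
Σ N^2·P over the event = 0·(3/21) + 1·(5/21) + 9·(2/21) + 16·(1/21) = 13/7.
E[N^2 | M = 4] = (13/7) / (11/21) = 39/11.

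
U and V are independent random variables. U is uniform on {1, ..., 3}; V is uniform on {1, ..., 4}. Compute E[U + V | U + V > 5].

P(U + V > 5) = 1/4.
Summing (U+V)·P(x,y) over outcomes with U + V > 5 gives 19/12.
E[U + V | U + V > 5] = (19/12) / (1/4) = 19/3.

19/3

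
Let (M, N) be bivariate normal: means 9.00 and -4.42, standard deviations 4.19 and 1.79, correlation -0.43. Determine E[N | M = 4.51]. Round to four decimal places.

E[N | M=x] = μ_N + ρ(σ_N/σ_M)(x − μ_M) for jointly normal variables.
E[N | M=4.51] = -4.42 + (-0.43)·(1.79/4.19)·(4.51 − (9.00)) = -4.42 + (-0.1837)·(-4.49) = -3.5952.

-3.5952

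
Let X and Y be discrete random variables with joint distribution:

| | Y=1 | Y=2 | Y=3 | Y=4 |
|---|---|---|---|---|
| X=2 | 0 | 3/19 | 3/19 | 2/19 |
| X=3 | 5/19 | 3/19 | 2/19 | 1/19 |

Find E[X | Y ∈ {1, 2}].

30/11

P(Y ∈ {1, 2}) = 11/19.
Σ X·P over the event = 2·(3/19) + 3·(5/19) + 3·(3/19) = 30/19.
E[X | Y ∈ {1, 2}] = (30/19) / (11/19) = 30/11.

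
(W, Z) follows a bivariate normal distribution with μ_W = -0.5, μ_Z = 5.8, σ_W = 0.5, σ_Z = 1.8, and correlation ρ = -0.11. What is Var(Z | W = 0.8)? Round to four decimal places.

3.2008

Var(Z | W=x) = (1 − ρ²)·σ_Z².
Var(Z | W=0.8) = (1.8)²·(1 − (-0.11)²) = 3.24·0.9879 = 3.2008.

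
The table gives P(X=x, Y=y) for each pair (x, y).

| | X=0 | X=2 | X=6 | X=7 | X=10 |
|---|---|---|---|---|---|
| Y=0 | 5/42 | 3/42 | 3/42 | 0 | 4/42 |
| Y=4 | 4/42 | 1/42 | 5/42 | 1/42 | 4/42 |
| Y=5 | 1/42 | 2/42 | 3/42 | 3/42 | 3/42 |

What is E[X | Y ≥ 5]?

P(Y ≥ 5) = 2/7.
Σ X·P over the event = 0·(1/42) + 2·(2/42) + 6·(3/42) + 7·(3/42) + 10·(3/42) = 73/42.
E[X | Y ≥ 5] = (73/42) / (2/7) = 73/12.

73/12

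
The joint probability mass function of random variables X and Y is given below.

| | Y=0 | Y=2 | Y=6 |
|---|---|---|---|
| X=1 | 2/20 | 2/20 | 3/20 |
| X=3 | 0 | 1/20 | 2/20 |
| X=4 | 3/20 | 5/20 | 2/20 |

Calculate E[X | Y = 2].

P(Y = 2) = 2/5.
Summing X·P(X=x,Y=y) over the conditioning event gives 5/4.
E[X | Y = 2] = (5/4) / (2/5) = 25/8.

25/8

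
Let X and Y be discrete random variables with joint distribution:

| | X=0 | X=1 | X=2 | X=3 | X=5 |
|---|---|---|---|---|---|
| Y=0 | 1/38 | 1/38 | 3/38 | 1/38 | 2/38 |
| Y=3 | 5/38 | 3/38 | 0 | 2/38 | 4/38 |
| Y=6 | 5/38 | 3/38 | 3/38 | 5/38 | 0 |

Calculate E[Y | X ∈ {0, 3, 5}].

P(X ∈ {0, 3, 5}) = 25/38.
Σ Y·P over the event = 0·(1/38) + 3·(5/38) + 6·(5/38) + 0·(1/38) + 3·(2/38) + 6·(5/38) + 0·(2/38) + 3·(4/38) = 93/38.
E[Y | X ∈ {0, 3, 5}] = (93/38) / (25/38) = 93/25.

93/25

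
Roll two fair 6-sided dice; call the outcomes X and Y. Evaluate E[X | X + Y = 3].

Outcomes with X + Y = 3: (1,2), (2,1), each with probability 1/36.
E[X | X + Y = 3] = (1 + 2) / 2 = 3/2.

3/2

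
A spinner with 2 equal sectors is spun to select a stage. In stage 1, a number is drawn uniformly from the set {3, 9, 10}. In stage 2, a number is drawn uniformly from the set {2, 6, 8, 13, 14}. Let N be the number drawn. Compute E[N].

E[N | stage 1] = (3+9+10)/3 = 22/3.
E[N | stage 2] = (2+6+8+13+14)/5 = 43/5.
E[N] = (1/2)·(22/3) + (1/2)·(43/5) = 239/30.

239/30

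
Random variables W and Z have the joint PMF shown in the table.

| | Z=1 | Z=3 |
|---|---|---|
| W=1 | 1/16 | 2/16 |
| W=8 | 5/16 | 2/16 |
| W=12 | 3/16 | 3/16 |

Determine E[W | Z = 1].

77/9

P(Z = 1) = 9/16.
Σ W·P over the event = 1·(1/16) + 8·(5/16) + 12·(3/16) = 77/16.
E[W | Z = 1] = (77/16) / (9/16) = 77/9.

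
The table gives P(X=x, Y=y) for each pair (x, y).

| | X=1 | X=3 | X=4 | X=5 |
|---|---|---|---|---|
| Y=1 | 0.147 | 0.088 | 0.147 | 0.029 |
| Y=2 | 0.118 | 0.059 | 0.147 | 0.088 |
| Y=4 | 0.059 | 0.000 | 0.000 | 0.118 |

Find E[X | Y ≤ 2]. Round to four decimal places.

P(Y ≤ 2) = 0.823.
Σ X·P over the event = 1·(0.147) + 1·(0.118) + 3·(0.088) + 3·(0.059) + 4·(0.147) + 4·(0.147) + 5·(0.029) + 5·(0.088) = 2.467.
E[X | Y ≤ 2] = (2.467) / (0.823) = 2.9976.

2.9976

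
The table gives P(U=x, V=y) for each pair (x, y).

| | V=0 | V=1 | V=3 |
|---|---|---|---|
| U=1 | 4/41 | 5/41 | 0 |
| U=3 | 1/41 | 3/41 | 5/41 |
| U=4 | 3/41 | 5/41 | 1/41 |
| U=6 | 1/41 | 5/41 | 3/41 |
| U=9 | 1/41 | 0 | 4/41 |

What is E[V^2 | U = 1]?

5/9

P(U = 1) = 9/41.
Σ V^2·P over the event = 0·(4/41) + 1·(5/41) = 5/41.
E[V^2 | U = 1] = (5/41) / (9/41) = 5/9.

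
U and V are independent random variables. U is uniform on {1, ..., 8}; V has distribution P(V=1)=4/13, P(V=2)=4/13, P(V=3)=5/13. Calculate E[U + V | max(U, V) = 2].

10/3

P(max(U, V) = 2) = 3/26.
Summing (U+V)·P(x,y) over outcomes with max(U, V) = 2 gives 5/13.
E[U + V | max(U, V) = 2] = (5/13) / (3/26) = 10/3.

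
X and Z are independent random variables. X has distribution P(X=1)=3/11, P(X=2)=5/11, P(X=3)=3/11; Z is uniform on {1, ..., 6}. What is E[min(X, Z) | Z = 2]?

19/11

P(Z = 2) = 1/6.
Summing min(X,Z)·P(x,y) over outcomes with Z = 2 gives 19/66.
E[min(X, Z) | Z = 2] = (19/66) / (1/6) = 19/11.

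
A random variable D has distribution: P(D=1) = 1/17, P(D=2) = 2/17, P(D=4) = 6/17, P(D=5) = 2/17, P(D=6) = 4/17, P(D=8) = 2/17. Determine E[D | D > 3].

P(D > 3) = 14/17.
Σ over the event: 4·6/17 + 5·2/17 + 6·4/17 + 8·2/17 = 74/17.
E[D | D > 3] = (74/17) / (14/17) = 37/7.

37/7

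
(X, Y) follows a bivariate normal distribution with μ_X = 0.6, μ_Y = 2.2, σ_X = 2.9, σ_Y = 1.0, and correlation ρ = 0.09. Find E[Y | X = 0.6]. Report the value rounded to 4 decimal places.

E[Y | X=x] = μ_Y + ρ(σ_Y/σ_X)(x − μ_X) for jointly normal variables.
E[Y | X=0.6] = 2.2 + (0.09)·(1.0/2.9)·(0.6 − (0.6)) = 2.2 + (0.031034)·(0) = 2.2000.

2.2000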